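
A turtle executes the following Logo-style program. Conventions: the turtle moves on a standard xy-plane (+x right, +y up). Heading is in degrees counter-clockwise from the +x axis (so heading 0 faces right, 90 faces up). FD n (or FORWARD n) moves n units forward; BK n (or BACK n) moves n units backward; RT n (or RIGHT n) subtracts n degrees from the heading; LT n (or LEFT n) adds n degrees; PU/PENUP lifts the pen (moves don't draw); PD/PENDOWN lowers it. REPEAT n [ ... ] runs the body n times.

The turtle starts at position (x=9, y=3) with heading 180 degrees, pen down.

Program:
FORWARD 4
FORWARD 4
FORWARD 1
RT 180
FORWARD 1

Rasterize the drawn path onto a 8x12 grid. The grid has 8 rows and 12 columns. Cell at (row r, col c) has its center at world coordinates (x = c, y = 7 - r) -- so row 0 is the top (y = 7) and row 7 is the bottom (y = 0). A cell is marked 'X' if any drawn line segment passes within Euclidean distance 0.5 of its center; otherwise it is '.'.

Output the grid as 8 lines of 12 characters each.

Answer: ............
............
............
............
XXXXXXXXXX..
............
............
............

Derivation:
Segment 0: (9,3) -> (5,3)
Segment 1: (5,3) -> (1,3)
Segment 2: (1,3) -> (0,3)
Segment 3: (0,3) -> (1,3)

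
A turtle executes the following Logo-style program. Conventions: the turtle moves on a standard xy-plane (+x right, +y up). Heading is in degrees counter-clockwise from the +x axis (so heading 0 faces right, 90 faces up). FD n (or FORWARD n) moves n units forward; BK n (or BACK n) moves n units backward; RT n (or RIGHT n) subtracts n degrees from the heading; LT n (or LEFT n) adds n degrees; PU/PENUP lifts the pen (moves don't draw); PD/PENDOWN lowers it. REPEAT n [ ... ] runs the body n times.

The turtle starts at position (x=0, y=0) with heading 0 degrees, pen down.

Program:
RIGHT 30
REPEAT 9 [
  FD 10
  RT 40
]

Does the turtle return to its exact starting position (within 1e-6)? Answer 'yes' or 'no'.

Answer: yes

Derivation:
Executing turtle program step by step:
Start: pos=(0,0), heading=0, pen down
RT 30: heading 0 -> 330
REPEAT 9 [
  -- iteration 1/9 --
  FD 10: (0,0) -> (8.66,-5) [heading=330, draw]
  RT 40: heading 330 -> 290
  -- iteration 2/9 --
  FD 10: (8.66,-5) -> (12.08,-14.397) [heading=290, draw]
  RT 40: heading 290 -> 250
  -- iteration 3/9 --
  FD 10: (12.08,-14.397) -> (8.66,-23.794) [heading=250, draw]
  RT 40: heading 250 -> 210
  -- iteration 4/9 --
  FD 10: (8.66,-23.794) -> (0,-28.794) [heading=210, draw]
  RT 40: heading 210 -> 170
  -- iteration 5/9 --
  FD 10: (0,-28.794) -> (-9.848,-27.057) [heading=170, draw]
  RT 40: heading 170 -> 130
  -- iteration 6/9 --
  FD 10: (-9.848,-27.057) -> (-16.276,-19.397) [heading=130, draw]
  RT 40: heading 130 -> 90
  -- iteration 7/9 --
  FD 10: (-16.276,-19.397) -> (-16.276,-9.397) [heading=90, draw]
  RT 40: heading 90 -> 50
  -- iteration 8/9 --
  FD 10: (-16.276,-9.397) -> (-9.848,-1.736) [heading=50, draw]
  RT 40: heading 50 -> 10
  -- iteration 9/9 --
  FD 10: (-9.848,-1.736) -> (0,0) [heading=10, draw]
  RT 40: heading 10 -> 330
]
Final: pos=(0,0), heading=330, 9 segment(s) drawn

Start position: (0, 0)
Final position: (0, 0)
Distance = 0; < 1e-6 -> CLOSED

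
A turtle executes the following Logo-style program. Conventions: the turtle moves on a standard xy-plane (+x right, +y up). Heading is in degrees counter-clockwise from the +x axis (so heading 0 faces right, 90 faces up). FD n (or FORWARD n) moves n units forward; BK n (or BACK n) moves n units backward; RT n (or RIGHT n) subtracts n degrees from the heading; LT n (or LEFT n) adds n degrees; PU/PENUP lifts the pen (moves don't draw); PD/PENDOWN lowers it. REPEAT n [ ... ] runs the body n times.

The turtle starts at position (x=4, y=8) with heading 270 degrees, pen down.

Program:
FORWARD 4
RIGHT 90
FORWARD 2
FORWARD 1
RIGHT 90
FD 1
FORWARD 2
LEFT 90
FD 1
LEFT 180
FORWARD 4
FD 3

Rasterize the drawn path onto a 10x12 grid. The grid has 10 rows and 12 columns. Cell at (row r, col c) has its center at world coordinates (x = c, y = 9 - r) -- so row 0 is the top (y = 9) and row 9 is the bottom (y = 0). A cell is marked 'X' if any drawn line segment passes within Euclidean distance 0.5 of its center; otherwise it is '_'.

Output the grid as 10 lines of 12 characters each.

Answer: ____________
____X_______
XXXXXXXX____
_X__X_______
_X__X_______
_XXXX_______
____________
____________
____________
____________

Derivation:
Segment 0: (4,8) -> (4,4)
Segment 1: (4,4) -> (2,4)
Segment 2: (2,4) -> (1,4)
Segment 3: (1,4) -> (1,5)
Segment 4: (1,5) -> (1,7)
Segment 5: (1,7) -> (-0,7)
Segment 6: (-0,7) -> (4,7)
Segment 7: (4,7) -> (7,7)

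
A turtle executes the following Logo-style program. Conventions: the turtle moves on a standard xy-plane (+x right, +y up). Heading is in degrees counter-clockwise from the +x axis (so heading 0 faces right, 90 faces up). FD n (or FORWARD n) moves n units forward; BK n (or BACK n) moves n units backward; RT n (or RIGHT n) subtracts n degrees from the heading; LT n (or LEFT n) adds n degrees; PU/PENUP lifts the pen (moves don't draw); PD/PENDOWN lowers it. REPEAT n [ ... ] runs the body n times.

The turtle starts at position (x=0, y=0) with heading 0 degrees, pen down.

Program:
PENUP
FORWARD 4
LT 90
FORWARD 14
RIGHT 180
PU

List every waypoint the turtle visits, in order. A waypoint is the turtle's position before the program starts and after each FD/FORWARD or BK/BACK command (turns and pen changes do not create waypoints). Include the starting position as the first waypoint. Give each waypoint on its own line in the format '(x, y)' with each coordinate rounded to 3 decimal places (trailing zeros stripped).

Answer: (0, 0)
(4, 0)
(4, 14)

Derivation:
Executing turtle program step by step:
Start: pos=(0,0), heading=0, pen down
PU: pen up
FD 4: (0,0) -> (4,0) [heading=0, move]
LT 90: heading 0 -> 90
FD 14: (4,0) -> (4,14) [heading=90, move]
RT 180: heading 90 -> 270
PU: pen up
Final: pos=(4,14), heading=270, 0 segment(s) drawn
Waypoints (3 total):
(0, 0)
(4, 0)
(4, 14)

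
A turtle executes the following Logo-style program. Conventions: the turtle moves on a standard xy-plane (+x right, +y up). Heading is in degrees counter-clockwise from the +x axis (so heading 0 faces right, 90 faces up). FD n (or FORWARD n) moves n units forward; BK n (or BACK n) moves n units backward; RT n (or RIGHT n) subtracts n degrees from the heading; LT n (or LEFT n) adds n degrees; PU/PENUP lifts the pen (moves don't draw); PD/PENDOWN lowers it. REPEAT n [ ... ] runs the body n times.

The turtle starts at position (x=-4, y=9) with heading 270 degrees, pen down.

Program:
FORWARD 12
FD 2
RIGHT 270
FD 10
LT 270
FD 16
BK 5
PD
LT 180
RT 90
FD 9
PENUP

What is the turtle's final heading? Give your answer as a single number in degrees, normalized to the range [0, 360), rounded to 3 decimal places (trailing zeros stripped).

Executing turtle program step by step:
Start: pos=(-4,9), heading=270, pen down
FD 12: (-4,9) -> (-4,-3) [heading=270, draw]
FD 2: (-4,-3) -> (-4,-5) [heading=270, draw]
RT 270: heading 270 -> 0
FD 10: (-4,-5) -> (6,-5) [heading=0, draw]
LT 270: heading 0 -> 270
FD 16: (6,-5) -> (6,-21) [heading=270, draw]
BK 5: (6,-21) -> (6,-16) [heading=270, draw]
PD: pen down
LT 180: heading 270 -> 90
RT 90: heading 90 -> 0
FD 9: (6,-16) -> (15,-16) [heading=0, draw]
PU: pen up
Final: pos=(15,-16), heading=0, 6 segment(s) drawn

Answer: 0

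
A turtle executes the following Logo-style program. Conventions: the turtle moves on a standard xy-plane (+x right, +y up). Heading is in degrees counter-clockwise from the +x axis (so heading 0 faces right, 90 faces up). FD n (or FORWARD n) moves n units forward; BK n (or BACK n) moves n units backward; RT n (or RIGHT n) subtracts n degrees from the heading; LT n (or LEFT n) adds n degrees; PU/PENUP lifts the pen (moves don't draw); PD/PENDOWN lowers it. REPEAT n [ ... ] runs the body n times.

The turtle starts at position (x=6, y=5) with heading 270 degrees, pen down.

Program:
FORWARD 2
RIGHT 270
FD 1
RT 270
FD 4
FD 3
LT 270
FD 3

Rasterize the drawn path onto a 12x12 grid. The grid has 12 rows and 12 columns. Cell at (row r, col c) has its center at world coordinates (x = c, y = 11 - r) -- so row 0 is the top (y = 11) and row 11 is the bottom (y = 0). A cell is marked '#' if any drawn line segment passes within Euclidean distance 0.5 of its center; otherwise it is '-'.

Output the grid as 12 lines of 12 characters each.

Segment 0: (6,5) -> (6,3)
Segment 1: (6,3) -> (7,3)
Segment 2: (7,3) -> (7,7)
Segment 3: (7,7) -> (7,10)
Segment 4: (7,10) -> (10,10)

Answer: ------------
-------####-
-------#----
-------#----
-------#----
-------#----
------##----
------##----
------##----
------------
------------
------------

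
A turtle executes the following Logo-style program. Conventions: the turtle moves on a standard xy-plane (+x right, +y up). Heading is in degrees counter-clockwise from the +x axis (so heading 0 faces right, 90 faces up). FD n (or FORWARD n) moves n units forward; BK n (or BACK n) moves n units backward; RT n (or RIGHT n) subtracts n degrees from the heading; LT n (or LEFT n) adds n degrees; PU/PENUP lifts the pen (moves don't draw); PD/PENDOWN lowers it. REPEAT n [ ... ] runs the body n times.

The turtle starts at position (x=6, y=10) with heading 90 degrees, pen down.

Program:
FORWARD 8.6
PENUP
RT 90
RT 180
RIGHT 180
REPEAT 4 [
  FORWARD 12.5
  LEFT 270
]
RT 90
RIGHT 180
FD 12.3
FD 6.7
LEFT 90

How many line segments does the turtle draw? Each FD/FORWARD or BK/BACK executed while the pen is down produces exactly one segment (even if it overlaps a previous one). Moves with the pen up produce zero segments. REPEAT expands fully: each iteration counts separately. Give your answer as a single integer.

Executing turtle program step by step:
Start: pos=(6,10), heading=90, pen down
FD 8.6: (6,10) -> (6,18.6) [heading=90, draw]
PU: pen up
RT 90: heading 90 -> 0
RT 180: heading 0 -> 180
RT 180: heading 180 -> 0
REPEAT 4 [
  -- iteration 1/4 --
  FD 12.5: (6,18.6) -> (18.5,18.6) [heading=0, move]
  LT 270: heading 0 -> 270
  -- iteration 2/4 --
  FD 12.5: (18.5,18.6) -> (18.5,6.1) [heading=270, move]
  LT 270: heading 270 -> 180
  -- iteration 3/4 --
  FD 12.5: (18.5,6.1) -> (6,6.1) [heading=180, move]
  LT 270: heading 180 -> 90
  -- iteration 4/4 --
  FD 12.5: (6,6.1) -> (6,18.6) [heading=90, move]
  LT 270: heading 90 -> 0
]
RT 90: heading 0 -> 270
RT 180: heading 270 -> 90
FD 12.3: (6,18.6) -> (6,30.9) [heading=90, move]
FD 6.7: (6,30.9) -> (6,37.6) [heading=90, move]
LT 90: heading 90 -> 180
Final: pos=(6,37.6), heading=180, 1 segment(s) drawn
Segments drawn: 1

Answer: 1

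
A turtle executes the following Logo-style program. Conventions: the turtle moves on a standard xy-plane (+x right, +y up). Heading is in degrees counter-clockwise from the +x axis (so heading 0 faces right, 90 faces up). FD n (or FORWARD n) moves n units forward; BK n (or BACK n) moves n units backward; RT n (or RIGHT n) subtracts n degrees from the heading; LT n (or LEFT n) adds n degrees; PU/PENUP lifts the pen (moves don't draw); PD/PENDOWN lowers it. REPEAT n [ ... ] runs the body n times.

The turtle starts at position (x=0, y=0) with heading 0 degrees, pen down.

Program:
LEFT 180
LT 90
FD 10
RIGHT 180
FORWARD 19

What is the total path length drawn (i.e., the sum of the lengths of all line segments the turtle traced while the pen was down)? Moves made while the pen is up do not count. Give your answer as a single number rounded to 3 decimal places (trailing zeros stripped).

Executing turtle program step by step:
Start: pos=(0,0), heading=0, pen down
LT 180: heading 0 -> 180
LT 90: heading 180 -> 270
FD 10: (0,0) -> (0,-10) [heading=270, draw]
RT 180: heading 270 -> 90
FD 19: (0,-10) -> (0,9) [heading=90, draw]
Final: pos=(0,9), heading=90, 2 segment(s) drawn

Segment lengths:
  seg 1: (0,0) -> (0,-10), length = 10
  seg 2: (0,-10) -> (0,9), length = 19
Total = 29

Answer: 29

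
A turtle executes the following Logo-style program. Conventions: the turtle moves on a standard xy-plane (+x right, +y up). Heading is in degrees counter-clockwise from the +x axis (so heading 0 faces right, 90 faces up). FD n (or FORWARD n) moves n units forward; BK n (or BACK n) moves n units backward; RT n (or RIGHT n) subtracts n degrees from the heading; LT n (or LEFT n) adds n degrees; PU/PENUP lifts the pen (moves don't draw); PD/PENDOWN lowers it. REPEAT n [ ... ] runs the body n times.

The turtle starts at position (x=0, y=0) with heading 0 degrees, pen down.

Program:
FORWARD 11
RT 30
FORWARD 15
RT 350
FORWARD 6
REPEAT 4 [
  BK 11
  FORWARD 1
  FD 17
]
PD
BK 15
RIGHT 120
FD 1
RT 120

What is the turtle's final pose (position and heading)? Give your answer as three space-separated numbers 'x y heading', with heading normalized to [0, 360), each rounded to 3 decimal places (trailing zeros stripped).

Answer: 41.078 -14.641 100

Derivation:
Executing turtle program step by step:
Start: pos=(0,0), heading=0, pen down
FD 11: (0,0) -> (11,0) [heading=0, draw]
RT 30: heading 0 -> 330
FD 15: (11,0) -> (23.99,-7.5) [heading=330, draw]
RT 350: heading 330 -> 340
FD 6: (23.99,-7.5) -> (29.629,-9.552) [heading=340, draw]
REPEAT 4 [
  -- iteration 1/4 --
  BK 11: (29.629,-9.552) -> (19.292,-5.79) [heading=340, draw]
  FD 1: (19.292,-5.79) -> (20.232,-6.132) [heading=340, draw]
  FD 17: (20.232,-6.132) -> (36.206,-11.946) [heading=340, draw]
  -- iteration 2/4 --
  BK 11: (36.206,-11.946) -> (25.87,-8.184) [heading=340, draw]
  FD 1: (25.87,-8.184) -> (26.809,-8.526) [heading=340, draw]
  FD 17: (26.809,-8.526) -> (42.784,-14.34) [heading=340, draw]
  -- iteration 3/4 --
  BK 11: (42.784,-14.34) -> (32.448,-10.578) [heading=340, draw]
  FD 1: (32.448,-10.578) -> (33.387,-10.92) [heading=340, draw]
  FD 17: (33.387,-10.92) -> (49.362,-16.735) [heading=340, draw]
  -- iteration 4/4 --
  BK 11: (49.362,-16.735) -> (39.025,-12.972) [heading=340, draw]
  FD 1: (39.025,-12.972) -> (39.965,-13.314) [heading=340, draw]
  FD 17: (39.965,-13.314) -> (55.94,-19.129) [heading=340, draw]
]
PD: pen down
BK 15: (55.94,-19.129) -> (41.845,-13.998) [heading=340, draw]
RT 120: heading 340 -> 220
FD 1: (41.845,-13.998) -> (41.078,-14.641) [heading=220, draw]
RT 120: heading 220 -> 100
Final: pos=(41.078,-14.641), heading=100, 17 segment(s) drawn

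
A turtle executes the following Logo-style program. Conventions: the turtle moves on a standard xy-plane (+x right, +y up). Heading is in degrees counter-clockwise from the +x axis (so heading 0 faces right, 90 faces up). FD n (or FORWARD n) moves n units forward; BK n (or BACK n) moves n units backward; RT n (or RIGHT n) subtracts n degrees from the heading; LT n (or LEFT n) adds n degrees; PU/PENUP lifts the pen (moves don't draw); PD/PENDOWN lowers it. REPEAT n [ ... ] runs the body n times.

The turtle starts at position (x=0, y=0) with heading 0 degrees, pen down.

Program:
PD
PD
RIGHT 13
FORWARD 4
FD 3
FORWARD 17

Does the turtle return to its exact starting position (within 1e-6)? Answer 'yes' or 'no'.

Executing turtle program step by step:
Start: pos=(0,0), heading=0, pen down
PD: pen down
PD: pen down
RT 13: heading 0 -> 347
FD 4: (0,0) -> (3.897,-0.9) [heading=347, draw]
FD 3: (3.897,-0.9) -> (6.821,-1.575) [heading=347, draw]
FD 17: (6.821,-1.575) -> (23.385,-5.399) [heading=347, draw]
Final: pos=(23.385,-5.399), heading=347, 3 segment(s) drawn

Start position: (0, 0)
Final position: (23.385, -5.399)
Distance = 24; >= 1e-6 -> NOT closed

Answer: no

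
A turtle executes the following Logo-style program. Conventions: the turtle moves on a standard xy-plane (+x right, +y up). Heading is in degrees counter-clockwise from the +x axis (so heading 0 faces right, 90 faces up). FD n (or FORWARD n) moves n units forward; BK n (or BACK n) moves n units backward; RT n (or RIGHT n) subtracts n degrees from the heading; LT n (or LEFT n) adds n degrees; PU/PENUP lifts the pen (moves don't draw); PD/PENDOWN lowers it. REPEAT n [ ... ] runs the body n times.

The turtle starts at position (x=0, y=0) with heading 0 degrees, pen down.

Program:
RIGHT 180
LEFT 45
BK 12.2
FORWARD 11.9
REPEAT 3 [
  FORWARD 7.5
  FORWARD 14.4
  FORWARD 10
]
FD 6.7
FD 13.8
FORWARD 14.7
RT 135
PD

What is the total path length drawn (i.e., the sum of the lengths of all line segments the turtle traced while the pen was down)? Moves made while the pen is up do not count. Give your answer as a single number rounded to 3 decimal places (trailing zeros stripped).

Answer: 155

Derivation:
Executing turtle program step by step:
Start: pos=(0,0), heading=0, pen down
RT 180: heading 0 -> 180
LT 45: heading 180 -> 225
BK 12.2: (0,0) -> (8.627,8.627) [heading=225, draw]
FD 11.9: (8.627,8.627) -> (0.212,0.212) [heading=225, draw]
REPEAT 3 [
  -- iteration 1/3 --
  FD 7.5: (0.212,0.212) -> (-5.091,-5.091) [heading=225, draw]
  FD 14.4: (-5.091,-5.091) -> (-15.274,-15.274) [heading=225, draw]
  FD 10: (-15.274,-15.274) -> (-22.345,-22.345) [heading=225, draw]
  -- iteration 2/3 --
  FD 7.5: (-22.345,-22.345) -> (-27.648,-27.648) [heading=225, draw]
  FD 14.4: (-27.648,-27.648) -> (-37.83,-37.83) [heading=225, draw]
  FD 10: (-37.83,-37.83) -> (-44.901,-44.901) [heading=225, draw]
  -- iteration 3/3 --
  FD 7.5: (-44.901,-44.901) -> (-50.205,-50.205) [heading=225, draw]
  FD 14.4: (-50.205,-50.205) -> (-60.387,-60.387) [heading=225, draw]
  FD 10: (-60.387,-60.387) -> (-67.458,-67.458) [heading=225, draw]
]
FD 6.7: (-67.458,-67.458) -> (-72.196,-72.196) [heading=225, draw]
FD 13.8: (-72.196,-72.196) -> (-81.954,-81.954) [heading=225, draw]
FD 14.7: (-81.954,-81.954) -> (-92.348,-92.348) [heading=225, draw]
RT 135: heading 225 -> 90
PD: pen down
Final: pos=(-92.348,-92.348), heading=90, 14 segment(s) drawn

Segment lengths:
  seg 1: (0,0) -> (8.627,8.627), length = 12.2
  seg 2: (8.627,8.627) -> (0.212,0.212), length = 11.9
  seg 3: (0.212,0.212) -> (-5.091,-5.091), length = 7.5
  seg 4: (-5.091,-5.091) -> (-15.274,-15.274), length = 14.4
  seg 5: (-15.274,-15.274) -> (-22.345,-22.345), length = 10
  seg 6: (-22.345,-22.345) -> (-27.648,-27.648), length = 7.5
  seg 7: (-27.648,-27.648) -> (-37.83,-37.83), length = 14.4
  seg 8: (-37.83,-37.83) -> (-44.901,-44.901), length = 10
  seg 9: (-44.901,-44.901) -> (-50.205,-50.205), length = 7.5
  seg 10: (-50.205,-50.205) -> (-60.387,-60.387), length = 14.4
  seg 11: (-60.387,-60.387) -> (-67.458,-67.458), length = 10
  seg 12: (-67.458,-67.458) -> (-72.196,-72.196), length = 6.7
  seg 13: (-72.196,-72.196) -> (-81.954,-81.954), length = 13.8
  seg 14: (-81.954,-81.954) -> (-92.348,-92.348), length = 14.7
Total = 155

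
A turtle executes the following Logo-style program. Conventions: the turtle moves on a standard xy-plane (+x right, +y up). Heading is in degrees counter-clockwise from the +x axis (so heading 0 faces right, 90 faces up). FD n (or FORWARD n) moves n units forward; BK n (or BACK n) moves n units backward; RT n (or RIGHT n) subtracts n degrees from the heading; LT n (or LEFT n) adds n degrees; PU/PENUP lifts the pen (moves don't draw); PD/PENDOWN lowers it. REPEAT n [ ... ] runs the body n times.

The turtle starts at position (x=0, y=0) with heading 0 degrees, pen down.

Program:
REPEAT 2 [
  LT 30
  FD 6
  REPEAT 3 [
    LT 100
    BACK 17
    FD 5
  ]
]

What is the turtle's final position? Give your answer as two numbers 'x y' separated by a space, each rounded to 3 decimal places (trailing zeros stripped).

Executing turtle program step by step:
Start: pos=(0,0), heading=0, pen down
REPEAT 2 [
  -- iteration 1/2 --
  LT 30: heading 0 -> 30
  FD 6: (0,0) -> (5.196,3) [heading=30, draw]
  REPEAT 3 [
    -- iteration 1/3 --
    LT 100: heading 30 -> 130
    BK 17: (5.196,3) -> (16.124,-10.023) [heading=130, draw]
    FD 5: (16.124,-10.023) -> (12.91,-6.193) [heading=130, draw]
    -- iteration 2/3 --
    LT 100: heading 130 -> 230
    BK 17: (12.91,-6.193) -> (23.837,6.83) [heading=230, draw]
    FD 5: (23.837,6.83) -> (20.623,3) [heading=230, draw]
    -- iteration 3/3 --
    LT 100: heading 230 -> 330
    BK 17: (20.623,3) -> (5.901,11.5) [heading=330, draw]
    FD 5: (5.901,11.5) -> (10.231,9) [heading=330, draw]
  ]
  -- iteration 2/2 --
  LT 30: heading 330 -> 0
  FD 6: (10.231,9) -> (16.231,9) [heading=0, draw]
  REPEAT 3 [
    -- iteration 1/3 --
    LT 100: heading 0 -> 100
    BK 17: (16.231,9) -> (19.183,-7.742) [heading=100, draw]
    FD 5: (19.183,-7.742) -> (18.315,-2.818) [heading=100, draw]
    -- iteration 2/3 --
    LT 100: heading 100 -> 200
    BK 17: (18.315,-2.818) -> (34.289,2.997) [heading=200, draw]
    FD 5: (34.289,2.997) -> (29.591,1.287) [heading=200, draw]
    -- iteration 3/3 --
    LT 100: heading 200 -> 300
    BK 17: (29.591,1.287) -> (21.091,16.009) [heading=300, draw]
    FD 5: (21.091,16.009) -> (23.591,11.679) [heading=300, draw]
  ]
]
Final: pos=(23.591,11.679), heading=300, 14 segment(s) drawn

Answer: 23.591 11.679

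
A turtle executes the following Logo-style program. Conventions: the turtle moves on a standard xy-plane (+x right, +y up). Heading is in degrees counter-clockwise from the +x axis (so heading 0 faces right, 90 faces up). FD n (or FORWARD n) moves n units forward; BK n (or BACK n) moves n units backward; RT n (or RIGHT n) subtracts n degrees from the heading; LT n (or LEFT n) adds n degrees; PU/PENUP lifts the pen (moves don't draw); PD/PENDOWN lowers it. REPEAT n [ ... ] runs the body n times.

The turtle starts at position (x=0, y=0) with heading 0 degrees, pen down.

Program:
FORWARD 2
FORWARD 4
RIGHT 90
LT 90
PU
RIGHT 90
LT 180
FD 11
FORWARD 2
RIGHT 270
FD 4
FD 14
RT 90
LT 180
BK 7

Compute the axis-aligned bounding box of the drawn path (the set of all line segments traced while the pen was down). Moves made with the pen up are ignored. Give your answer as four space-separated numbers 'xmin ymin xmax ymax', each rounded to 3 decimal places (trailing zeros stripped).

Answer: 0 0 6 0

Derivation:
Executing turtle program step by step:
Start: pos=(0,0), heading=0, pen down
FD 2: (0,0) -> (2,0) [heading=0, draw]
FD 4: (2,0) -> (6,0) [heading=0, draw]
RT 90: heading 0 -> 270
LT 90: heading 270 -> 0
PU: pen up
RT 90: heading 0 -> 270
LT 180: heading 270 -> 90
FD 11: (6,0) -> (6,11) [heading=90, move]
FD 2: (6,11) -> (6,13) [heading=90, move]
RT 270: heading 90 -> 180
FD 4: (6,13) -> (2,13) [heading=180, move]
FD 14: (2,13) -> (-12,13) [heading=180, move]
RT 90: heading 180 -> 90
LT 180: heading 90 -> 270
BK 7: (-12,13) -> (-12,20) [heading=270, move]
Final: pos=(-12,20), heading=270, 2 segment(s) drawn

Segment endpoints: x in {0, 2, 6}, y in {0}
xmin=0, ymin=0, xmax=6, ymax=0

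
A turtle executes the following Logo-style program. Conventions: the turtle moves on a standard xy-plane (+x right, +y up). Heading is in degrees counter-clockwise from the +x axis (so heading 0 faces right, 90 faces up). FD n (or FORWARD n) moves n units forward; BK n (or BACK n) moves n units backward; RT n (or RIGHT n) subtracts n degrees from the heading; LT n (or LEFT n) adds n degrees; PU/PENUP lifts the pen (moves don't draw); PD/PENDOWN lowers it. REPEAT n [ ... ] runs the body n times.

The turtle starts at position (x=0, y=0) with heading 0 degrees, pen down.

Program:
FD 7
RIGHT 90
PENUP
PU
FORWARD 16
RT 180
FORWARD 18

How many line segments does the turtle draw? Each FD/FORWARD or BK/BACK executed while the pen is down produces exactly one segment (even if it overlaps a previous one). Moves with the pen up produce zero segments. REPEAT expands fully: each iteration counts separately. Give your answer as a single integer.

Executing turtle program step by step:
Start: pos=(0,0), heading=0, pen down
FD 7: (0,0) -> (7,0) [heading=0, draw]
RT 90: heading 0 -> 270
PU: pen up
PU: pen up
FD 16: (7,0) -> (7,-16) [heading=270, move]
RT 180: heading 270 -> 90
FD 18: (7,-16) -> (7,2) [heading=90, move]
Final: pos=(7,2), heading=90, 1 segment(s) drawn
Segments drawn: 1

Answer: 1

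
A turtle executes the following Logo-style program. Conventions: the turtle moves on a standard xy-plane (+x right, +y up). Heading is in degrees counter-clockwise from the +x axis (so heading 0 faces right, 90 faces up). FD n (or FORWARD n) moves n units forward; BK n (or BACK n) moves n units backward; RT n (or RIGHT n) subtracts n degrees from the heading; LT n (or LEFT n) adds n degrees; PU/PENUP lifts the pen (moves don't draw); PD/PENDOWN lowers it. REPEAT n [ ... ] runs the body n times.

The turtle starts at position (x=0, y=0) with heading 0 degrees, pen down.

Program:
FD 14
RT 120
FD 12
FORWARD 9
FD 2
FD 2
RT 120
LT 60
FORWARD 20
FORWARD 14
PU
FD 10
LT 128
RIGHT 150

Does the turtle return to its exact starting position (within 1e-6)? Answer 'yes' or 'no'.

Executing turtle program step by step:
Start: pos=(0,0), heading=0, pen down
FD 14: (0,0) -> (14,0) [heading=0, draw]
RT 120: heading 0 -> 240
FD 12: (14,0) -> (8,-10.392) [heading=240, draw]
FD 9: (8,-10.392) -> (3.5,-18.187) [heading=240, draw]
FD 2: (3.5,-18.187) -> (2.5,-19.919) [heading=240, draw]
FD 2: (2.5,-19.919) -> (1.5,-21.651) [heading=240, draw]
RT 120: heading 240 -> 120
LT 60: heading 120 -> 180
FD 20: (1.5,-21.651) -> (-18.5,-21.651) [heading=180, draw]
FD 14: (-18.5,-21.651) -> (-32.5,-21.651) [heading=180, draw]
PU: pen up
FD 10: (-32.5,-21.651) -> (-42.5,-21.651) [heading=180, move]
LT 128: heading 180 -> 308
RT 150: heading 308 -> 158
Final: pos=(-42.5,-21.651), heading=158, 7 segment(s) drawn

Start position: (0, 0)
Final position: (-42.5, -21.651)
Distance = 47.697; >= 1e-6 -> NOT closed

Answer: no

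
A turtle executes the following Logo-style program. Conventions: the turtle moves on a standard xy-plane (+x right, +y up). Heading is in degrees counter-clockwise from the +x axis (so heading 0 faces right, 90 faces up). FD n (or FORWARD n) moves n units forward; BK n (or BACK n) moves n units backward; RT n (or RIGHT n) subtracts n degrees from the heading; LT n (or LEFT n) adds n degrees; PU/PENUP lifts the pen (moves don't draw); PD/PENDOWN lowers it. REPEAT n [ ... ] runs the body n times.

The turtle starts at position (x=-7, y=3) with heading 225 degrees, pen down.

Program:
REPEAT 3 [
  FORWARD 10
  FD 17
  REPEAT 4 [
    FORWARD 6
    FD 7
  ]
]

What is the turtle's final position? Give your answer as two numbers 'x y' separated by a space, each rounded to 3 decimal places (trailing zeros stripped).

Executing turtle program step by step:
Start: pos=(-7,3), heading=225, pen down
REPEAT 3 [
  -- iteration 1/3 --
  FD 10: (-7,3) -> (-14.071,-4.071) [heading=225, draw]
  FD 17: (-14.071,-4.071) -> (-26.092,-16.092) [heading=225, draw]
  REPEAT 4 [
    -- iteration 1/4 --
    FD 6: (-26.092,-16.092) -> (-30.335,-20.335) [heading=225, draw]
    FD 7: (-30.335,-20.335) -> (-35.284,-25.284) [heading=225, draw]
    -- iteration 2/4 --
    FD 6: (-35.284,-25.284) -> (-39.527,-29.527) [heading=225, draw]
    FD 7: (-39.527,-29.527) -> (-44.477,-34.477) [heading=225, draw]
    -- iteration 3/4 --
    FD 6: (-44.477,-34.477) -> (-48.719,-38.719) [heading=225, draw]
    FD 7: (-48.719,-38.719) -> (-53.669,-43.669) [heading=225, draw]
    -- iteration 4/4 --
    FD 6: (-53.669,-43.669) -> (-57.912,-47.912) [heading=225, draw]
    FD 7: (-57.912,-47.912) -> (-62.861,-52.861) [heading=225, draw]
  ]
  -- iteration 2/3 --
  FD 10: (-62.861,-52.861) -> (-69.933,-59.933) [heading=225, draw]
  FD 17: (-69.933,-59.933) -> (-81.953,-71.953) [heading=225, draw]
  REPEAT 4 [
    -- iteration 1/4 --
    FD 6: (-81.953,-71.953) -> (-86.196,-76.196) [heading=225, draw]
    FD 7: (-86.196,-76.196) -> (-91.146,-81.146) [heading=225, draw]
    -- iteration 2/4 --
    FD 6: (-91.146,-81.146) -> (-95.388,-85.388) [heading=225, draw]
    FD 7: (-95.388,-85.388) -> (-100.338,-90.338) [heading=225, draw]
    -- iteration 3/4 --
    FD 6: (-100.338,-90.338) -> (-104.581,-94.581) [heading=225, draw]
    FD 7: (-104.581,-94.581) -> (-109.53,-99.53) [heading=225, draw]
    -- iteration 4/4 --
    FD 6: (-109.53,-99.53) -> (-113.773,-103.773) [heading=225, draw]
    FD 7: (-113.773,-103.773) -> (-118.723,-108.723) [heading=225, draw]
  ]
  -- iteration 3/3 --
  FD 10: (-118.723,-108.723) -> (-125.794,-115.794) [heading=225, draw]
  FD 17: (-125.794,-115.794) -> (-137.815,-127.815) [heading=225, draw]
  REPEAT 4 [
    -- iteration 1/4 --
    FD 6: (-137.815,-127.815) -> (-142.057,-132.057) [heading=225, draw]
    FD 7: (-142.057,-132.057) -> (-147.007,-137.007) [heading=225, draw]
    -- iteration 2/4 --
    FD 6: (-147.007,-137.007) -> (-151.25,-141.25) [heading=225, draw]
    FD 7: (-151.25,-141.25) -> (-156.2,-146.2) [heading=225, draw]
    -- iteration 3/4 --
    FD 6: (-156.2,-146.2) -> (-160.442,-150.442) [heading=225, draw]
    FD 7: (-160.442,-150.442) -> (-165.392,-155.392) [heading=225, draw]
    -- iteration 4/4 --
    FD 6: (-165.392,-155.392) -> (-169.635,-159.635) [heading=225, draw]
    FD 7: (-169.635,-159.635) -> (-174.584,-164.584) [heading=225, draw]
  ]
]
Final: pos=(-174.584,-164.584), heading=225, 30 segment(s) drawn

Answer: -174.584 -164.584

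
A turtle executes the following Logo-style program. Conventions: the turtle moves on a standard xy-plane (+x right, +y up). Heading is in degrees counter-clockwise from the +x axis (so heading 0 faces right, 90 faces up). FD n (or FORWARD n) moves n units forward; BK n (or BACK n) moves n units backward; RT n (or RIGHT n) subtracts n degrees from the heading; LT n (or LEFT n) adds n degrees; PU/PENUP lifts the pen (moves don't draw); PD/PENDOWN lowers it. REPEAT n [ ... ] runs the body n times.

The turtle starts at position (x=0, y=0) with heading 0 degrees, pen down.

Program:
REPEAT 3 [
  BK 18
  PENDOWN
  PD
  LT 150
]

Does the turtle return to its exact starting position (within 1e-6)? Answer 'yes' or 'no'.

Answer: no

Derivation:
Executing turtle program step by step:
Start: pos=(0,0), heading=0, pen down
REPEAT 3 [
  -- iteration 1/3 --
  BK 18: (0,0) -> (-18,0) [heading=0, draw]
  PD: pen down
  PD: pen down
  LT 150: heading 0 -> 150
  -- iteration 2/3 --
  BK 18: (-18,0) -> (-2.412,-9) [heading=150, draw]
  PD: pen down
  PD: pen down
  LT 150: heading 150 -> 300
  -- iteration 3/3 --
  BK 18: (-2.412,-9) -> (-11.412,6.588) [heading=300, draw]
  PD: pen down
  PD: pen down
  LT 150: heading 300 -> 90
]
Final: pos=(-11.412,6.588), heading=90, 3 segment(s) drawn

Start position: (0, 0)
Final position: (-11.412, 6.588)
Distance = 13.177; >= 1e-6 -> NOT closed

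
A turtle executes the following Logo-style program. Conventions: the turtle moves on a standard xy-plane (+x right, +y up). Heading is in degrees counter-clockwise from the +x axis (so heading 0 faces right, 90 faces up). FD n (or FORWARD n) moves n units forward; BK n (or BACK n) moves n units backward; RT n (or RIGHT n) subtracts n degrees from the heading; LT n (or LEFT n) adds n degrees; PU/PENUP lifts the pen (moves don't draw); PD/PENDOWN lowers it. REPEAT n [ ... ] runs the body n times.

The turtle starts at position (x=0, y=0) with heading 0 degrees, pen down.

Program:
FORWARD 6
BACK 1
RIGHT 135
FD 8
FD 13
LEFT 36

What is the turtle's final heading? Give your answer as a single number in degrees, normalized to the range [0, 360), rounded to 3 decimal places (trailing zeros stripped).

Executing turtle program step by step:
Start: pos=(0,0), heading=0, pen down
FD 6: (0,0) -> (6,0) [heading=0, draw]
BK 1: (6,0) -> (5,0) [heading=0, draw]
RT 135: heading 0 -> 225
FD 8: (5,0) -> (-0.657,-5.657) [heading=225, draw]
FD 13: (-0.657,-5.657) -> (-9.849,-14.849) [heading=225, draw]
LT 36: heading 225 -> 261
Final: pos=(-9.849,-14.849), heading=261, 4 segment(s) drawn

Answer: 261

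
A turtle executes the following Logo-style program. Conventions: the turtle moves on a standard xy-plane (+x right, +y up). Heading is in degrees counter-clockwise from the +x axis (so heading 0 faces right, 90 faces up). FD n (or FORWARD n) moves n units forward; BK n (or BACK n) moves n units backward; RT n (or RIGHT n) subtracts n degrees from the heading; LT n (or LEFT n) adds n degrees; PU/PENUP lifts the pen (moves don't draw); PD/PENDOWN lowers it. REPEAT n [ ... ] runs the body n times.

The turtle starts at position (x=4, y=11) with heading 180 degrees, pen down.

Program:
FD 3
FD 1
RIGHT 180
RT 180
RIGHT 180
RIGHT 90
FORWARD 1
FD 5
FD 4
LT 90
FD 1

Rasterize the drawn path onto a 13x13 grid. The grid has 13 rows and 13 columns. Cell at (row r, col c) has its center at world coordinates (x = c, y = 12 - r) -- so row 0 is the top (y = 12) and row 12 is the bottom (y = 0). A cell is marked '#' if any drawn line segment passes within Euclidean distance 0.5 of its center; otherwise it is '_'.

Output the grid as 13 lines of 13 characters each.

Segment 0: (4,11) -> (1,11)
Segment 1: (1,11) -> (0,11)
Segment 2: (0,11) -> (0,10)
Segment 3: (0,10) -> (0,5)
Segment 4: (0,5) -> (0,1)
Segment 5: (0,1) -> (1,1)

Answer: _____________
#####________
#____________
#____________
#____________
#____________
#____________
#____________
#____________
#____________
#____________
##___________
_____________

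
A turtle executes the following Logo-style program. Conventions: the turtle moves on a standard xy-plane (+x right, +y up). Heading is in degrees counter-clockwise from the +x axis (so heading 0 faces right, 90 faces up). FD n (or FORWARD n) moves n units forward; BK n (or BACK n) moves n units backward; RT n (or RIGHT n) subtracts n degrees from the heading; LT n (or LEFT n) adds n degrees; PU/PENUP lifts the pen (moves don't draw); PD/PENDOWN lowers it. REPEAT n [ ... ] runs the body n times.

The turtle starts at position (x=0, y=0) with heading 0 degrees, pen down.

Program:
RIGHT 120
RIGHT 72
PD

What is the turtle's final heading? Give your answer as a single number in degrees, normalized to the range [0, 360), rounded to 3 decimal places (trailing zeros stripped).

Executing turtle program step by step:
Start: pos=(0,0), heading=0, pen down
RT 120: heading 0 -> 240
RT 72: heading 240 -> 168
PD: pen down
Final: pos=(0,0), heading=168, 0 segment(s) drawn

Answer: 168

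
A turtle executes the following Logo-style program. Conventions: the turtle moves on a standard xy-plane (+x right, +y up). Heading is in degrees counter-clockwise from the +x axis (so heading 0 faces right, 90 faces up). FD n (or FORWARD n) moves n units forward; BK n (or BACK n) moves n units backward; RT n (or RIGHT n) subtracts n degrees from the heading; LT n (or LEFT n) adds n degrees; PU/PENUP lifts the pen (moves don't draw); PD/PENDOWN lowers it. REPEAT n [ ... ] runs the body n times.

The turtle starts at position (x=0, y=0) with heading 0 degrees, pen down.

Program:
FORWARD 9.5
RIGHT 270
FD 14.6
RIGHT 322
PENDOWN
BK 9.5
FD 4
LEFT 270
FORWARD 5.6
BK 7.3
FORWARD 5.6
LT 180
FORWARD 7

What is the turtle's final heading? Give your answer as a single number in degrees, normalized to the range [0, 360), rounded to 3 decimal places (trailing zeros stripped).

Executing turtle program step by step:
Start: pos=(0,0), heading=0, pen down
FD 9.5: (0,0) -> (9.5,0) [heading=0, draw]
RT 270: heading 0 -> 90
FD 14.6: (9.5,0) -> (9.5,14.6) [heading=90, draw]
RT 322: heading 90 -> 128
PD: pen down
BK 9.5: (9.5,14.6) -> (15.349,7.114) [heading=128, draw]
FD 4: (15.349,7.114) -> (12.886,10.266) [heading=128, draw]
LT 270: heading 128 -> 38
FD 5.6: (12.886,10.266) -> (17.299,13.714) [heading=38, draw]
BK 7.3: (17.299,13.714) -> (11.547,9.219) [heading=38, draw]
FD 5.6: (11.547,9.219) -> (15.959,12.667) [heading=38, draw]
LT 180: heading 38 -> 218
FD 7: (15.959,12.667) -> (10.443,8.357) [heading=218, draw]
Final: pos=(10.443,8.357), heading=218, 8 segment(s) drawn

Answer: 218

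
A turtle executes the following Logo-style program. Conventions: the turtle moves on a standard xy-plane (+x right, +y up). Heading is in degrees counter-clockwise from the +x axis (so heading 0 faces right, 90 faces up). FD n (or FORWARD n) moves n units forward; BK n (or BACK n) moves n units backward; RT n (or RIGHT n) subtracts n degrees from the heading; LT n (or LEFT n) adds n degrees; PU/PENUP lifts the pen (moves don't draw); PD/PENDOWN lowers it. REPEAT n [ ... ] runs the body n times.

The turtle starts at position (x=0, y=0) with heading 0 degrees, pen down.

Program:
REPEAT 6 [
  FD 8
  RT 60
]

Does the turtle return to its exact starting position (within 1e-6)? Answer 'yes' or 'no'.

Executing turtle program step by step:
Start: pos=(0,0), heading=0, pen down
REPEAT 6 [
  -- iteration 1/6 --
  FD 8: (0,0) -> (8,0) [heading=0, draw]
  RT 60: heading 0 -> 300
  -- iteration 2/6 --
  FD 8: (8,0) -> (12,-6.928) [heading=300, draw]
  RT 60: heading 300 -> 240
  -- iteration 3/6 --
  FD 8: (12,-6.928) -> (8,-13.856) [heading=240, draw]
  RT 60: heading 240 -> 180
  -- iteration 4/6 --
  FD 8: (8,-13.856) -> (0,-13.856) [heading=180, draw]
  RT 60: heading 180 -> 120
  -- iteration 5/6 --
  FD 8: (0,-13.856) -> (-4,-6.928) [heading=120, draw]
  RT 60: heading 120 -> 60
  -- iteration 6/6 --
  FD 8: (-4,-6.928) -> (0,0) [heading=60, draw]
  RT 60: heading 60 -> 0
]
Final: pos=(0,0), heading=0, 6 segment(s) drawn

Start position: (0, 0)
Final position: (0, 0)
Distance = 0; < 1e-6 -> CLOSED

Answer: yes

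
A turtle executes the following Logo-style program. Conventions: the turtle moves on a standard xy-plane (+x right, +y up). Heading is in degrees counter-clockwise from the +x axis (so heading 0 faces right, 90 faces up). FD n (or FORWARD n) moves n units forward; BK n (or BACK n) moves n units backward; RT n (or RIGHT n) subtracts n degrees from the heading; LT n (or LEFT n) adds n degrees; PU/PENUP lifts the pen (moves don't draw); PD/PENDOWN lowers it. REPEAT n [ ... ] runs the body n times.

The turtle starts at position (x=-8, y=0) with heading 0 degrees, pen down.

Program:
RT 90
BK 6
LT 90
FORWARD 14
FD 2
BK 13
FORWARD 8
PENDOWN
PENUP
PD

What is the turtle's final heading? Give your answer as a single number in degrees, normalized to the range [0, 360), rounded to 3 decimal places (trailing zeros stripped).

Answer: 0

Derivation:
Executing turtle program step by step:
Start: pos=(-8,0), heading=0, pen down
RT 90: heading 0 -> 270
BK 6: (-8,0) -> (-8,6) [heading=270, draw]
LT 90: heading 270 -> 0
FD 14: (-8,6) -> (6,6) [heading=0, draw]
FD 2: (6,6) -> (8,6) [heading=0, draw]
BK 13: (8,6) -> (-5,6) [heading=0, draw]
FD 8: (-5,6) -> (3,6) [heading=0, draw]
PD: pen down
PU: pen up
PD: pen down
Final: pos=(3,6), heading=0, 5 segment(s) drawn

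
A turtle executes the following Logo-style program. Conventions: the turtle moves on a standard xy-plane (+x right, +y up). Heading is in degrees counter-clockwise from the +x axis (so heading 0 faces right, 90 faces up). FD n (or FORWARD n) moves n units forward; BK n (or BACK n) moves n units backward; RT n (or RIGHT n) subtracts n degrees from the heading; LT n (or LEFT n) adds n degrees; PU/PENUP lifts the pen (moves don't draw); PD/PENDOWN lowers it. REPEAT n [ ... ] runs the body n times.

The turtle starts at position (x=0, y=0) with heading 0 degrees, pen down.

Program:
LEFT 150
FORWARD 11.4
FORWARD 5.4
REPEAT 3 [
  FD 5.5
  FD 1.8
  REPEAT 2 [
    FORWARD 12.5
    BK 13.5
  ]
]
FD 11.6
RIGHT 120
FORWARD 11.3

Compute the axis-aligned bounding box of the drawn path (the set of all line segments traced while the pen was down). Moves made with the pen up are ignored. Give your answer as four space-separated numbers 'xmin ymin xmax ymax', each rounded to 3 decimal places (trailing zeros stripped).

Executing turtle program step by step:
Start: pos=(0,0), heading=0, pen down
LT 150: heading 0 -> 150
FD 11.4: (0,0) -> (-9.873,5.7) [heading=150, draw]
FD 5.4: (-9.873,5.7) -> (-14.549,8.4) [heading=150, draw]
REPEAT 3 [
  -- iteration 1/3 --
  FD 5.5: (-14.549,8.4) -> (-19.312,11.15) [heading=150, draw]
  FD 1.8: (-19.312,11.15) -> (-20.871,12.05) [heading=150, draw]
  REPEAT 2 [
    -- iteration 1/2 --
    FD 12.5: (-20.871,12.05) -> (-31.697,18.3) [heading=150, draw]
    BK 13.5: (-31.697,18.3) -> (-20.005,11.55) [heading=150, draw]
    -- iteration 2/2 --
    FD 12.5: (-20.005,11.55) -> (-30.831,17.8) [heading=150, draw]
    BK 13.5: (-30.831,17.8) -> (-19.139,11.05) [heading=150, draw]
  ]
  -- iteration 2/3 --
  FD 5.5: (-19.139,11.05) -> (-23.902,13.8) [heading=150, draw]
  FD 1.8: (-23.902,13.8) -> (-25.461,14.7) [heading=150, draw]
  REPEAT 2 [
    -- iteration 1/2 --
    FD 12.5: (-25.461,14.7) -> (-36.286,20.95) [heading=150, draw]
    BK 13.5: (-36.286,20.95) -> (-24.595,14.2) [heading=150, draw]
    -- iteration 2/2 --
    FD 12.5: (-24.595,14.2) -> (-35.42,20.45) [heading=150, draw]
    BK 13.5: (-35.42,20.45) -> (-23.729,13.7) [heading=150, draw]
  ]
  -- iteration 3/3 --
  FD 5.5: (-23.729,13.7) -> (-28.492,16.45) [heading=150, draw]
  FD 1.8: (-28.492,16.45) -> (-30.051,17.35) [heading=150, draw]
  REPEAT 2 [
    -- iteration 1/2 --
    FD 12.5: (-30.051,17.35) -> (-40.876,23.6) [heading=150, draw]
    BK 13.5: (-40.876,23.6) -> (-29.185,16.85) [heading=150, draw]
    -- iteration 2/2 --
    FD 12.5: (-29.185,16.85) -> (-40.01,23.1) [heading=150, draw]
    BK 13.5: (-40.01,23.1) -> (-28.319,16.35) [heading=150, draw]
  ]
]
FD 11.6: (-28.319,16.35) -> (-38.365,22.15) [heading=150, draw]
RT 120: heading 150 -> 30
FD 11.3: (-38.365,22.15) -> (-28.579,27.8) [heading=30, draw]
Final: pos=(-28.579,27.8), heading=30, 22 segment(s) drawn

Segment endpoints: x in {-40.876, -40.01, -38.365, -36.286, -35.42, -31.697, -30.831, -30.051, -29.185, -28.579, -28.492, -28.319, -25.461, -24.595, -23.902, -23.729, -20.871, -20.005, -19.312, -19.139, -14.549, -9.873, 0}, y in {0, 5.7, 8.4, 11.05, 11.15, 11.55, 12.05, 13.7, 13.8, 14.2, 14.7, 16.35, 16.45, 16.85, 17.35, 17.8, 18.3, 20.45, 20.95, 22.15, 23.1, 23.6, 27.8}
xmin=-40.876, ymin=0, xmax=0, ymax=27.8

Answer: -40.876 0 0 27.8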